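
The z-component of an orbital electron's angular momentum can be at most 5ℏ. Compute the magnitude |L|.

Since max m_l = l, l = 5.
Then |L| = ℏ√(5·6) = √30 ℏ.

|L| = √30 ℏ ≈ 5.477ℏ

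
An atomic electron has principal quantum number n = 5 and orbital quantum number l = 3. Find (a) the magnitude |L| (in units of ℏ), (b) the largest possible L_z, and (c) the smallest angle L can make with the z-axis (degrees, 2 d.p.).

|L| = 2√3 ℏ ≈ 3.464ℏ; L_z,max = 3ℏ; θ_min ≈ 30.00°

|L| = ℏ√(3·4) = 2√3 ℏ ≈ 3.464ℏ.
L_z,max = lℏ = 3ℏ.
cos θ_min = 3/√12, so θ_min ≈ 30.00°.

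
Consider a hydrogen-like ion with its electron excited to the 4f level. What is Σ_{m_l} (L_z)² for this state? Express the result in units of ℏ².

The 4f level has l = 3.
The allowed m_l values are -3, -2, -1, 0, 1, 2, 3.
Summing m² from −3 to 3: Σ m_l² = 28.

Σ(L_z)² = 28 ℏ²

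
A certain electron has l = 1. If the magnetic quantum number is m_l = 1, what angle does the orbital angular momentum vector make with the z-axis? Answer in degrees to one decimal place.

|L| = ℏ√(l(l+1)) = √2 ℏ.
L_z = m_l ℏ = 1ℏ.
cos θ = L_z/|L| = 1/√2, so θ ≈ 45.0°.

θ ≈ 45.0°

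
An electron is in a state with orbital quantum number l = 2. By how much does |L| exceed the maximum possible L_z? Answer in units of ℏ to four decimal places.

|L| = √6 ℏ ≈ 2.4495ℏ, while L_z,max = lℏ = 2ℏ.
The difference is (√6 − 2)ℏ ≈ 0.4495ℏ.

|L| − L_z,max ≈ 0.4495ℏ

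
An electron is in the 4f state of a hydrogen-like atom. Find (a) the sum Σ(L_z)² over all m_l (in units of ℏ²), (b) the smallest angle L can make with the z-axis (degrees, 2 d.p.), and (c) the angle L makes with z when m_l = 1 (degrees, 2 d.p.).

Σ(L_z)² = 28 ℏ²; θ_min ≈ 30.00°; θ(m_l=1) ≈ 73.22°

4f means n = 4, l = 3.
Σ m_l² = 28, so Σ(L_z)² = 28 ℏ².
cos θ_min = 3/√12, so θ_min ≈ 30.00°.
For m_l = 1: cos θ = 1/√12, θ ≈ 73.22°.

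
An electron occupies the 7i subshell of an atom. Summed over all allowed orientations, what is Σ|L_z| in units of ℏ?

Σ|L_z| = 42 ℏ

7i means n = 7, l = 6.
m_l ∈ {-6, -5, -4, -3, -2, -1, 0, 1, 2, 3, 4, 5, 6}.
Σ|m_l| = 2·6(6+1)/2 = 42.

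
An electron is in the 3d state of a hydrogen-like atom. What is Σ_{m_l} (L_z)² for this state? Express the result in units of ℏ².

Σ(L_z)² = 10 ℏ²

For 3d, l = 2.
m_l ∈ {-2, -1, 0, 1, 2}.
Σ m_l² = l(l+1)(2l+1)/3 = 2·3·5/3 = 10.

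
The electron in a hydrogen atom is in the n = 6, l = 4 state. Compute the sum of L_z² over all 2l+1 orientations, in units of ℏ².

Σ(L_z)² = 60 ℏ²

m_l ∈ {-4, -3, -2, -1, 0, 1, 2, 3, 4}.
Summing m² from −4 to 4: Σ m_l² = 60.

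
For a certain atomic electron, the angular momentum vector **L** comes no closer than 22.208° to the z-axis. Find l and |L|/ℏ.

cos θ_min = l/√(l(l+1)) = √(l/(l+1)), so l/(l+1) = cos²(22.208°) = 0.8571.
Solving: l = 6.
Then |L| = ℏ√(6·7) = √42 ℏ.

l = 6, |L| = √42 ℏ ≈ 6.481ℏ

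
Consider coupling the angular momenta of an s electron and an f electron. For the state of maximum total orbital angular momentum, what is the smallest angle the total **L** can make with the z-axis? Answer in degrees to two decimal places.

θ_min ≈ 30.00°

Angular momentum addition gives L = |l₁ − l₂|, …, l₁ + l₂.
So L can be 3.
The maximum is L = 3, with |L_tot| = ℏ√(3·4) = 2√3 ℏ.
The minimum angle with z is arccos(3/√12) ≈ 30.00°.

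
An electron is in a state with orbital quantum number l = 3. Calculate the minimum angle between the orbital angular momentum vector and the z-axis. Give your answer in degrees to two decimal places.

|L|² = l(l+1)ℏ² = 12ℏ², so |L| = 2√3 ℏ.
The smallest angle corresponds to the largest L_z, i.e. m_l = l = 3, giving L_z = 3ℏ.
cos θ_min = 3/√12, so θ_min ≈ 30.00°.

θ_min ≈ 30.00°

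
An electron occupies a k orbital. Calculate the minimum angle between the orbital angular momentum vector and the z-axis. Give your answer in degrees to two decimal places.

θ_min ≈ 20.70°

The letter k corresponds to l = 7.
|L|² = l(l+1)ℏ² = 56ℏ², so |L| = 2√14 ℏ.
The smallest angle corresponds to the largest L_z, i.e. m_l = l = 7, giving L_z = 7ℏ.
cos θ_min = 7/√56, so θ_min ≈ 20.70°.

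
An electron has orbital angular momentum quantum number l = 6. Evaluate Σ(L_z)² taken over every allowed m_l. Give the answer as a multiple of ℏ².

m_l ∈ {-6, -5, -4, -3, -2, -1, 0, 1, 2, 3, 4, 5, 6}.
Σ m_l² = l(l+1)(2l+1)/3 = 6·7·13/3 = 182.

Σ(L_z)² = 182 ℏ²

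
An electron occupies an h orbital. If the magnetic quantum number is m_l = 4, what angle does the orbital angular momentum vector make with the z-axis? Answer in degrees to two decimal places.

An h state has l = 5.
|L|² = l(l+1)ℏ² = 30ℏ², so |L| = √30 ℏ.
L_z = m_l ℏ = 4ℏ.
cos θ = L_z/|L| = 4/√30, so θ ≈ 43.09°.

θ ≈ 43.09°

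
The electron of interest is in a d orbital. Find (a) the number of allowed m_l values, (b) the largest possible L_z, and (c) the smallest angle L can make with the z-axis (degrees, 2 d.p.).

5 values; L_z,max = 2ℏ; θ_min ≈ 35.26°

For a d orbital, l = 2.
There are 2l+1 = 5 values of m_l.
L_z,max = lℏ = 2ℏ.
cos θ_min = 2/√6, so θ_min ≈ 35.26°.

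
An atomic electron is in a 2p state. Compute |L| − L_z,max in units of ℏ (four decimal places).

For 2p, l = 1.
|L| = √2 ℏ ≈ 1.4142ℏ, while L_z,max = lℏ = 1ℏ.
The difference is (√2 − 1)ℏ ≈ 0.4142ℏ.

|L| − L_z,max ≈ 0.4142ℏ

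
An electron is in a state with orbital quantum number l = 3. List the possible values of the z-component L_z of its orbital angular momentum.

L_z ∈ {−3ℏ, −2ℏ, −ℏ, 0, ℏ, 2ℏ, 3ℏ}

L_z = m_l ℏ with m_l ranging from −l to +l in integer steps.
For l = 3: m_l ∈ {-3, -2, -1, 0, 1, 2, 3}.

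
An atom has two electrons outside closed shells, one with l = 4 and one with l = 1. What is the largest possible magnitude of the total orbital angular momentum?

|L_tot|_max = √30 ℏ ≈ 5.477ℏ

By the triangle rule, |l₁ − l₂| ≤ L ≤ l₁ + l₂.
So L can be 3, 4, 5.
The largest magnitude corresponds to L = 5: |L_tot| = ℏ√(5·6) = √30 ℏ.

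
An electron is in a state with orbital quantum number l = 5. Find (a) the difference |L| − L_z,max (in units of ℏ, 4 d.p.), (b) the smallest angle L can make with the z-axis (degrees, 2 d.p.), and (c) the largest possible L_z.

|L|−L_z,max ≈ 0.4772ℏ; θ_min ≈ 24.09°; L_z,max = 5ℏ

|L| − L_z,max = (√30 − 5)ℏ ≈ 0.4772ℏ.
cos θ_min = 5/√30, so θ_min ≈ 24.09°.
L_z,max = lℏ = 5ℏ.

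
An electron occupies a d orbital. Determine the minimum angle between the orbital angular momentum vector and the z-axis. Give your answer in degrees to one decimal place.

For a d orbital, l = 2.
|L| = √(l(l+1)) ℏ = √6 ℏ.
The smallest angle corresponds to the largest L_z, i.e. m_l = l = 2, giving L_z = 2ℏ.
cos θ_min = 2/√6, so θ_min ≈ 35.3°.

θ_min ≈ 35.3°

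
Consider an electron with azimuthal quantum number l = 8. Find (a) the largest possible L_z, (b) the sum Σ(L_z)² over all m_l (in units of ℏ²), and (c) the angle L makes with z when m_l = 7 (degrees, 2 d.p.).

L_z,max = 8ℏ; Σ(L_z)² = 408 ℏ²; θ(m_l=7) ≈ 34.42°

L_z,max = lℏ = 8ℏ.
Σ m_l² = 408, so Σ(L_z)² = 408 ℏ².
For m_l = 7: cos θ = 7/√72, θ ≈ 34.42°.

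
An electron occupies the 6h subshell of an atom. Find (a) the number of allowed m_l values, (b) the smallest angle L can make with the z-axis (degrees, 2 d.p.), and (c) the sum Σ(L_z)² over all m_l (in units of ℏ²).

11 values; θ_min ≈ 24.09°; Σ(L_z)² = 110 ℏ²

For 6h, l = 5.
There are 2l+1 = 11 values of m_l.
cos θ_min = 5/√30, so θ_min ≈ 24.09°.
Σ m_l² = 110, so Σ(L_z)² = 110 ℏ².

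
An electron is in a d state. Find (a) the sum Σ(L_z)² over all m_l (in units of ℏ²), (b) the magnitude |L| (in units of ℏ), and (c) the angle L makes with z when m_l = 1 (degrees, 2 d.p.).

Σ(L_z)² = 10 ℏ²; |L| = √6 ℏ ≈ 2.449ℏ; θ(m_l=1) ≈ 65.91°

For a d orbital, l = 2.
Σ m_l² = 10, so Σ(L_z)² = 10 ℏ².
|L| = ℏ√(2·3) = √6 ℏ ≈ 2.449ℏ.
For m_l = 1: cos θ = 1/√6, θ ≈ 65.91°.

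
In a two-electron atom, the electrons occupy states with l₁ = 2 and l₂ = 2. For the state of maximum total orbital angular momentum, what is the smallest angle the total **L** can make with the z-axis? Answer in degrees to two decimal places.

L runs from |2 − 2| = 0 to 2 + 2 = 4.
So L can be 0, 1, 2, 3, 4.
The maximum is L = 4, with |L_tot| = ℏ√(4·5) = 2√5 ℏ.
The minimum angle with z is arccos(4/√20) ≈ 26.57°.

θ_min ≈ 26.57°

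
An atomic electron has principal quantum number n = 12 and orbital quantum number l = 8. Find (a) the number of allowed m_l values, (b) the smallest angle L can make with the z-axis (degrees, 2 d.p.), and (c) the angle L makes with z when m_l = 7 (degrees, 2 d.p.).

17 values; θ_min ≈ 19.47°; θ(m_l=7) ≈ 34.42°

There are 2l+1 = 17 values of m_l.
cos θ_min = 8/√72, so θ_min ≈ 19.47°.
For m_l = 7: cos θ = 7/√72, θ ≈ 34.42°.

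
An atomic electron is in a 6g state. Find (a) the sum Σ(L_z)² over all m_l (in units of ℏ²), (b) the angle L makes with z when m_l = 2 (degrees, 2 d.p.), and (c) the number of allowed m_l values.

6g means n = 6, l = 4.
Σ m_l² = 60, so Σ(L_z)² = 60 ℏ².
For m_l = 2: cos θ = 2/√20, θ ≈ 63.43°.
There are 2l+1 = 9 values of m_l.

Σ(L_z)² = 60 ℏ²; θ(m_l=2) ≈ 63.43°; 9 values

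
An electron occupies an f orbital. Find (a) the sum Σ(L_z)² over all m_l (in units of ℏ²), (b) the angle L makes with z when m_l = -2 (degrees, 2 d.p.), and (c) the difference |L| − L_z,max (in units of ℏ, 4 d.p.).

For an f orbital, l = 3.
Σ m_l² = 28, so Σ(L_z)² = 28 ℏ².
For m_l = -2: cos θ = -2/√12, θ ≈ 125.26°.
|L| − L_z,max = (2√3 − 3)ℏ ≈ 0.4641ℏ.

Σ(L_z)² = 28 ℏ²; θ(m_l=-2) ≈ 125.26°; |L|−L_z,max ≈ 0.4641ℏ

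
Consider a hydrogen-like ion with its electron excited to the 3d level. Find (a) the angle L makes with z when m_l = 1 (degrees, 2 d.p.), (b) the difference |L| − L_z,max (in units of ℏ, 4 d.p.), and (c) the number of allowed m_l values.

θ(m_l=1) ≈ 65.91°; |L|−L_z,max ≈ 0.4495ℏ; 5 values

The 3d level has l = 2.
For m_l = 1: cos θ = 1/√6, θ ≈ 65.91°.
|L| − L_z,max = (√6 − 2)ℏ ≈ 0.4495ℏ.
There are 2l+1 = 5 values of m_l.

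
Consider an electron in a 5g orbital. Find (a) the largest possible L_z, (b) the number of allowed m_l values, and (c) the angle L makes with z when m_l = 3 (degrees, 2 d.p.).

L_z,max = 4ℏ; 9 values; θ(m_l=3) ≈ 47.87°

The 5g subshell has l = 4.
L_z,max = lℏ = 4ℏ.
There are 2l+1 = 9 values of m_l.
For m_l = 3: cos θ = 3/√20, θ ≈ 47.87°.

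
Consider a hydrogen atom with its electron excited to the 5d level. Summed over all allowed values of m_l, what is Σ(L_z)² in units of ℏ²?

Σ(L_z)² = 10 ℏ²

The 5d level has l = 2.
m_l ∈ {-2, -1, 0, 1, 2}.
Summing m² from −2 to 2: Σ m_l² = 10.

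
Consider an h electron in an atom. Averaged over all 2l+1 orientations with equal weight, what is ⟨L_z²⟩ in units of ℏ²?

⟨L_z²⟩ = 10 ℏ²

An h state has l = 5.
m_l ∈ {-5, -4, -3, -2, -1, 0, 1, 2, 3, 4, 5}.
⟨L_z²⟩ = ℏ²·(Σ m_l²)/(2l+1) = ℏ²·110/11 = 10ℏ².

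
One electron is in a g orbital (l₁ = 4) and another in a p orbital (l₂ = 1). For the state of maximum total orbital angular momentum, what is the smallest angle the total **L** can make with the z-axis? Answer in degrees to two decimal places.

By the triangle rule, |l₁ − l₂| ≤ L ≤ l₁ + l₂.
So L can be 3, 4, 5.
The maximum is L = 5, with |L_tot| = ℏ√(5·6) = √30 ℏ.
The minimum angle with z is arccos(5/√30) ≈ 24.09°.

θ_min ≈ 24.09°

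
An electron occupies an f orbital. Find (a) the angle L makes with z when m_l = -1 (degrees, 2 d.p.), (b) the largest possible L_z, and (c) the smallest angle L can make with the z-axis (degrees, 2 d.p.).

The letter f corresponds to l = 3.
For m_l = -1: cos θ = -1/√12, θ ≈ 106.78°.
L_z,max = lℏ = 3ℏ.
cos θ_min = 3/√12, so θ_min ≈ 30.00°.

θ(m_l=-1) ≈ 106.78°; L_z,max = 3ℏ; θ_min ≈ 30.00°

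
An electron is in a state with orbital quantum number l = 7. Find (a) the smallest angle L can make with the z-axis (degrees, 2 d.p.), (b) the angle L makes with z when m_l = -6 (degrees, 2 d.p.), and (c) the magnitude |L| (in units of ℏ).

θ_min ≈ 20.70°; θ(m_l=-6) ≈ 143.30°; |L| = 2√14 ℏ ≈ 7.483ℏ

cos θ_min = 7/√56, so θ_min ≈ 20.70°.
For m_l = -6: cos θ = -6/√56, θ ≈ 143.30°.
|L| = ℏ√(7·8) = 2√14 ℏ ≈ 7.483ℏ.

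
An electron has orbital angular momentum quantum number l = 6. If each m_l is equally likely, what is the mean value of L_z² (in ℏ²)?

⟨L_z²⟩ = 14 ℏ²

m_l ∈ {-6, -5, -4, -3, -2, -1, 0, 1, 2, 3, 4, 5, 6}.
⟨L_z²⟩ = ℏ²·l(l+1)/3 = 14ℏ².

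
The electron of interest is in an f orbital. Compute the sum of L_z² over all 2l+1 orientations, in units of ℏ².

The letter f corresponds to l = 3.
The allowed m_l values are -3, -2, -1, 0, 1, 2, 3.
Summing m² from −3 to 3: Σ m_l² = 28.

Σ(L_z)² = 28 ℏ²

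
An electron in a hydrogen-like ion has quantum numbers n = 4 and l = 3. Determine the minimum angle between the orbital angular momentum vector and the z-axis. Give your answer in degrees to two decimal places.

|L|² = l(l+1)ℏ² = 12ℏ², so |L| = 2√3 ℏ.
The smallest angle corresponds to the largest L_z, i.e. m_l = l = 3, giving L_z = 3ℏ.
cos θ_min = 3/√12, so θ_min ≈ 30.00°.

θ_min ≈ 30.00°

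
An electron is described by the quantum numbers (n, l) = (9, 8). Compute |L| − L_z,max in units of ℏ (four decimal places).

|L| = 6√2 ℏ ≈ 8.4853ℏ, while L_z,max = lℏ = 8ℏ.
The difference is (6√2 − 8)ℏ ≈ 0.4853ℏ.

|L| − L_z,max ≈ 0.4853ℏ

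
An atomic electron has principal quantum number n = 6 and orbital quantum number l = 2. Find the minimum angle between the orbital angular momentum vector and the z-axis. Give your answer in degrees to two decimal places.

θ_min ≈ 35.26°

|L| = √(l(l+1)) ℏ = √6 ℏ.
The smallest angle corresponds to the largest L_z, i.e. m_l = l = 2, giving L_z = 2ℏ.
cos θ_min = 2/√6, so θ_min ≈ 35.26°.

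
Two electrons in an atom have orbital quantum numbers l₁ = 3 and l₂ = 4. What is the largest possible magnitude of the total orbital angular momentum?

|L_tot|_max = 2√14 ℏ ≈ 7.483ℏ

The total orbital quantum number L ranges from |l₁ − l₂| to l₁ + l₂ in integer steps.
Allowed values: L = 1, 2, 3, 4, 5, 6, 7.
The largest magnitude corresponds to L = 7: |L_tot| = ℏ√(7·8) = 2√14 ℏ.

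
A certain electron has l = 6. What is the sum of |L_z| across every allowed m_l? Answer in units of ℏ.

m_l ∈ {-6, -5, -4, -3, -2, -1, 0, 1, 2, 3, 4, 5, 6}.
Σ|m_l| = 2(1+2+…+6) = 42.

Σ|L_z| = 42 ℏ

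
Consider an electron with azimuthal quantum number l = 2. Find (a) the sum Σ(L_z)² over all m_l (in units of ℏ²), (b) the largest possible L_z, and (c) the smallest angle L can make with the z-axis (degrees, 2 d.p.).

Σ(L_z)² = 10 ℏ²; L_z,max = 2ℏ; θ_min ≈ 35.26°

Σ m_l² = 10, so Σ(L_z)² = 10 ℏ².
L_z,max = lℏ = 2ℏ.
cos θ_min = 2/√6, so θ_min ≈ 35.26°.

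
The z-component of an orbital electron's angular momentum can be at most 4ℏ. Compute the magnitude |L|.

|L| = 2√5 ℏ ≈ 4.472ℏ

The maximum L_z equals lℏ, giving l = 4.
|L| = √(l(l+1)) ℏ = 2√5 ℏ.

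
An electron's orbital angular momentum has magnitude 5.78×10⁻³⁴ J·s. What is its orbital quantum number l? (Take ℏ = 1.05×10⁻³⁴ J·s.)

l = 5

|L|/ℏ = (5.78×10⁻³⁴)/(1.05×10⁻³⁴) ≈ 5.505.
Set l(l+1) = 30.30; the integer solution is l = 5.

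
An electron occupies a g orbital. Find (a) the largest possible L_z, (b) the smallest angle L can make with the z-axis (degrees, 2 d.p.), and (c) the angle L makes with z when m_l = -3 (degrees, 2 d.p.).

A g state has l = 4.
L_z,max = lℏ = 4ℏ.
cos θ_min = 4/√20, so θ_min ≈ 26.57°.
For m_l = -3: cos θ = -3/√20, θ ≈ 132.13°.

L_z,max = 4ℏ; θ_min ≈ 26.57°; θ(m_l=-3) ≈ 132.13°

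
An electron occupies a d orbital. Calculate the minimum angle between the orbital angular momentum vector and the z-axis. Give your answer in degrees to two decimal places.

θ_min ≈ 35.26°

A d state has l = 2.
|L|² = l(l+1)ℏ² = 6ℏ², so |L| = √6 ℏ.
The smallest angle corresponds to the largest L_z, i.e. m_l = l = 2, giving L_z = 2ℏ.
cos θ_min = 2/√6, so θ_min ≈ 35.26°.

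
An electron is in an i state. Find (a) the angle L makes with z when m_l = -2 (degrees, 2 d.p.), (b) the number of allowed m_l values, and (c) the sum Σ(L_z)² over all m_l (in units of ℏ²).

For an i orbital, l = 6.
For m_l = -2: cos θ = -2/√42, θ ≈ 107.98°.
There are 2l+1 = 13 values of m_l.
Σ m_l² = 182, so Σ(L_z)² = 182 ℏ².

θ(m_l=-2) ≈ 107.98°; 13 values; Σ(L_z)² = 182 ℏ²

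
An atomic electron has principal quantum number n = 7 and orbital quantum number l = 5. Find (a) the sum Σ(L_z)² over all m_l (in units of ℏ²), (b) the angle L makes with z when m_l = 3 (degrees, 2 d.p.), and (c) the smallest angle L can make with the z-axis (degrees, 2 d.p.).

Σ(L_z)² = 110 ℏ²; θ(m_l=3) ≈ 56.79°; θ_min ≈ 24.09°

Σ m_l² = 110, so Σ(L_z)² = 110 ℏ².
For m_l = 3: cos θ = 3/√30, θ ≈ 56.79°.
cos θ_min = 5/√30, so θ_min ≈ 24.09°.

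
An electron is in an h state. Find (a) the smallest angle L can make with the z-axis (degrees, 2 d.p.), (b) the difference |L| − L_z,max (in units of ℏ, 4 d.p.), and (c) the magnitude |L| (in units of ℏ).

θ_min ≈ 24.09°; |L|−L_z,max ≈ 0.4772ℏ; |L| = √30 ℏ ≈ 5.477ℏ

An h state has l = 5.
cos θ_min = 5/√30, so θ_min ≈ 24.09°.
|L| − L_z,max = (√30 − 5)ℏ ≈ 0.4772ℏ.
|L| = ℏ√(5·6) = √30 ℏ ≈ 5.477ℏ.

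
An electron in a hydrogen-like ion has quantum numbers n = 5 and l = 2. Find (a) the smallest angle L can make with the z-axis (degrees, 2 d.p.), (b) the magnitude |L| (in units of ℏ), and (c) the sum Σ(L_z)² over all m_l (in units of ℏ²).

θ_min ≈ 35.26°; |L| = √6 ℏ ≈ 2.449ℏ; Σ(L_z)² = 10 ℏ²

cos θ_min = 2/√6, so θ_min ≈ 35.26°.
|L| = ℏ√(2·3) = √6 ℏ ≈ 2.449ℏ.
Σ m_l² = 10, so Σ(L_z)² = 10 ℏ².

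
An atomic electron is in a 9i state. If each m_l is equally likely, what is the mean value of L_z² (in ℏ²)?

⟨L_z²⟩ = 14 ℏ²

The 9i subshell has l = 6.
m_l runs from −6 to 6, i.e. {-6, -5, -4, -3, -2, -1, 0, 1, 2, 3, 4, 5, 6}.
Average of L_z² over 13 states: 182/13 ℏ² = 14 ℏ².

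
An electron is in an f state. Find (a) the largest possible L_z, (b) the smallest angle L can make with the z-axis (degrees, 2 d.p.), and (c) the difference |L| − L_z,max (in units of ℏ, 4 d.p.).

For an f orbital, l = 3.
L_z,max = lℏ = 3ℏ.
cos θ_min = 3/√12, so θ_min ≈ 30.00°.
|L| − L_z,max = (2√3 − 3)ℏ ≈ 0.4641ℏ.

L_z,max = 3ℏ; θ_min ≈ 30.00°; |L|−L_z,max ≈ 0.4641ℏ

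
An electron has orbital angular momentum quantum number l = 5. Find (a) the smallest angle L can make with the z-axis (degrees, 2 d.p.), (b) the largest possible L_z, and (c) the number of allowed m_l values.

cos θ_min = 5/√30, so θ_min ≈ 24.09°.
L_z,max = lℏ = 5ℏ.
There are 2l+1 = 11 values of m_l.

θ_min ≈ 24.09°; L_z,max = 5ℏ; 11 values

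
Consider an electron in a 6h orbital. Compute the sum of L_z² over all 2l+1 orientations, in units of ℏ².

Σ(L_z)² = 110 ℏ²

For 6h, l = 5.
m_l ∈ {-5, -4, -3, -2, -1, 0, 1, 2, 3, 4, 5}.
Σ m_l² = 2·(1 + 4 + 9 + 16 + 25) = 110.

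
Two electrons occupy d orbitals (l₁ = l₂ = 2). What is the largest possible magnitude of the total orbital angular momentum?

L runs from |2 − 2| = 0 to 2 + 2 = 4.
Allowed values: L = 0, 1, 2, 3, 4.
The largest magnitude corresponds to L = 4: |L_tot| = ℏ√(4·5) = 2√5 ℏ.

|L_tot|_max = 2√5 ℏ ≈ 4.472ℏ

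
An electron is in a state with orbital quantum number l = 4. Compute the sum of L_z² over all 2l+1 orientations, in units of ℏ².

Σ(L_z)² = 60 ℏ²

The allowed m_l values are -4, -3, -2, -1, 0, 1, 2, 3, 4.
Σ m_l² = l(l+1)(2l+1)/3 = 4·5·9/3 = 60.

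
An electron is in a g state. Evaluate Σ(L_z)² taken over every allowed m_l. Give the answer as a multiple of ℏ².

For a g orbital, l = 4.
m_l ∈ {-4, -3, -2, -1, 0, 1, 2, 3, 4}.
Summing m² from −4 to 4: Σ m_l² = 60.

Σ(L_z)² = 60 ℏ²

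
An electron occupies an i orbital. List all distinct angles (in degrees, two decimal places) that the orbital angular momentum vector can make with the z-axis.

θ ∈ {22.21°, 39.51°, 51.89°, 62.42°, 72.02°, 81.12°, 90.00°, 98.88°, 107.98°, 117.58°, 128.11°, 140.49°, 157.79°}

The letter i corresponds to l = 6.
|L| = √(l(l+1)) ℏ = √42 ℏ.
cos θ = m_l/√42 for each m_l ∈ {-6, -5, -4, -3, -2, -1, 0, 1, 2, 3, 4, 5, 6}.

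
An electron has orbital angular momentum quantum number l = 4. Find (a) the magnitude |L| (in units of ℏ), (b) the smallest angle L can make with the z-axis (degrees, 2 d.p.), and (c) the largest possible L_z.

|L| = ℏ√(4·5) = 2√5 ℏ ≈ 4.472ℏ.
cos θ_min = 4/√20, so θ_min ≈ 26.57°.
L_z,max = lℏ = 4ℏ.

|L| = 2√5 ℏ ≈ 4.472ℏ; θ_min ≈ 26.57°; L_z,max = 4ℏ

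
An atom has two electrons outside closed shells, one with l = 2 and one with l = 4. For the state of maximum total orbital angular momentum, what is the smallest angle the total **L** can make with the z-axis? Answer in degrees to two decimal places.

θ_min ≈ 22.21°

Angular momentum addition gives L = |l₁ − l₂|, …, l₁ + l₂.
L ∈ {2, 3, 4, 5, 6}.
The maximum is L = 6, with |L_tot| = ℏ√(6·7) = √42 ℏ.
The minimum angle with z is arccos(6/√42) ≈ 22.21°.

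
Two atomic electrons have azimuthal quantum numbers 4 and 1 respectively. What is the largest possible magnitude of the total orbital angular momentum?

L runs from |4 − 1| = 3 to 4 + 1 = 5.
Allowed values: L = 3, 4, 5.
The largest magnitude corresponds to L = 5: |L_tot| = ℏ√(5·6) = √30 ℏ.

|L_tot|_max = √30 ℏ ≈ 5.477ℏ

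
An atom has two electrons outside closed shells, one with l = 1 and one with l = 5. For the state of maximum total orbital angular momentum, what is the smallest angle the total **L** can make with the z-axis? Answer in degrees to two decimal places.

θ_min ≈ 22.21°

By the triangle rule, |l₁ − l₂| ≤ L ≤ l₁ + l₂.
So L can be 4, 5, 6.
The maximum is L = 6, with |L_tot| = ℏ√(6·7) = √42 ℏ.
The minimum angle with z is arccos(6/√42) ≈ 22.21°.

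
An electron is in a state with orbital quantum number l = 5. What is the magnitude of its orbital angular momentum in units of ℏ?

|L| = √30 ℏ ≈ 5.477ℏ

|L| = ℏ√(l(l+1)) = ℏ√(5·6) = √30 ℏ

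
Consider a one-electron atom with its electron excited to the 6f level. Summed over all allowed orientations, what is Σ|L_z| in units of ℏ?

The 6f level has l = 3.
m_l runs from −3 to 3, i.e. {-3, -2, -1, 0, 1, 2, 3}.
Σ|m_l| = 2(1+2+…+3) = 12.

Σ|L_z| = 12 ℏ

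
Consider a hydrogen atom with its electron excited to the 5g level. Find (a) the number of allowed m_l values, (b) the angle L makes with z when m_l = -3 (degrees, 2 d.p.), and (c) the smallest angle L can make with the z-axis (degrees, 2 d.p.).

9 values; θ(m_l=-3) ≈ 132.13°; θ_min ≈ 26.57°

The 5g level has l = 4.
There are 2l+1 = 9 values of m_l.
For m_l = -3: cos θ = -3/√20, θ ≈ 132.13°.
cos θ_min = 4/√20, so θ_min ≈ 26.57°.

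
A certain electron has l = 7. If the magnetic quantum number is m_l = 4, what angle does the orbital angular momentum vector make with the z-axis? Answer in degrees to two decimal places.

θ ≈ 57.69°

|L|² = l(l+1)ℏ² = 56ℏ², so |L| = 2√14 ℏ.
L_z = m_l ℏ = 4ℏ.
cos θ = L_z/|L| = 4/√56, so θ ≈ 57.69°.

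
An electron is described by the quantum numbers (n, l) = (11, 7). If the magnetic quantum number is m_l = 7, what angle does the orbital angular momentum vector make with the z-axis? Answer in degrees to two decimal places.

|L|² = l(l+1)ℏ² = 56ℏ², so |L| = 2√14 ℏ.
L_z = m_l ℏ = 7ℏ.
cos θ = L_z/|L| = 7/√56, so θ ≈ 20.70°.

θ ≈ 20.70°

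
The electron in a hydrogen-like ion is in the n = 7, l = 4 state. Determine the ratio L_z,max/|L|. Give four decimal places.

L_z,max/|L| = 0.8944

|L| = 2√5 ℏ ≈ 4.4721ℏ, while L_z,max = lℏ = 4ℏ.
L_z,max/|L| = 4/√20 = 0.8944.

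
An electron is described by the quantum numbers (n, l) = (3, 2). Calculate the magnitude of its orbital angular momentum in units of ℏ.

|L| = ℏ√(l(l+1)) = ℏ√(2·3) = √6 ℏ

|L| = √6 ℏ ≈ 2.449ℏ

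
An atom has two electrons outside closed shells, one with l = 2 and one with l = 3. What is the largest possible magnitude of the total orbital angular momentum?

|L_tot|_max = √30 ℏ ≈ 5.477ℏ

The total orbital quantum number L ranges from |l₁ − l₂| to l₁ + l₂ in integer steps.
So L can be 1, 2, 3, 4, 5.
The largest magnitude corresponds to L = 5: |L_tot| = ℏ√(5·6) = √30 ℏ.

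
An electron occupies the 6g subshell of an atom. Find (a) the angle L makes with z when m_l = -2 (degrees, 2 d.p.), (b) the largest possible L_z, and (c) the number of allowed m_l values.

6g means n = 6, l = 4.
For m_l = -2: cos θ = -2/√20, θ ≈ 116.57°.
L_z,max = lℏ = 4ℏ.
There are 2l+1 = 9 values of m_l.

θ(m_l=-2) ≈ 116.57°; L_z,max = 4ℏ; 9 values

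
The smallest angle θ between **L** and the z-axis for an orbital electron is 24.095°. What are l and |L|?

l = 5, |L| = √30 ℏ ≈ 5.477ℏ

cos θ_min = l/√(l(l+1)) = √(l/(l+1)), so l/(l+1) = cos²(24.095°) = 0.8333.
Thus l = 0.8333/(1 − 0.8333) ≈ 5.
Then |L| = ℏ√(5·6) = √30 ℏ.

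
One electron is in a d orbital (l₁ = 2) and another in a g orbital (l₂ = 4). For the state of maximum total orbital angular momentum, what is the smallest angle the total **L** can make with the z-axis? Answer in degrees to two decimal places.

The total orbital quantum number L ranges from |l₁ − l₂| to l₁ + l₂ in integer steps.
Allowed values: L = 2, 3, 4, 5, 6.
The maximum is L = 6, with |L_tot| = ℏ√(6·7) = √42 ℏ.
The minimum angle with z is arccos(6/√42) ≈ 22.21°.

θ_min ≈ 22.21°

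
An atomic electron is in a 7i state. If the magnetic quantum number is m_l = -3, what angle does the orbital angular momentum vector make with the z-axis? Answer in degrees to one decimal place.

θ ≈ 117.6°

The 7i subshell has l = 6.
|L|² = l(l+1)ℏ² = 42ℏ², so |L| = √42 ℏ.
L_z = m_l ℏ = −3ℏ.
cos θ = L_z/|L| = -3/√42, so θ ≈ 117.6°.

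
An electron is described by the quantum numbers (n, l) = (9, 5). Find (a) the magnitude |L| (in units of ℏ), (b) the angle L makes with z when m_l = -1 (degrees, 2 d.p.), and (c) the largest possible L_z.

|L| = ℏ√(5·6) = √30 ℏ ≈ 5.477ℏ.
For m_l = -1: cos θ = -1/√30, θ ≈ 100.52°.
L_z,max = lℏ = 5ℏ.

|L| = √30 ℏ ≈ 5.477ℏ; θ(m_l=-1) ≈ 100.52°; L_z,max = 5ℏ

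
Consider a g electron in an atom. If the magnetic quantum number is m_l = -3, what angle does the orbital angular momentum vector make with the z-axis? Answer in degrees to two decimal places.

For a g orbital, l = 4.
|L| = ℏ√(l(l+1)) = 2√5 ℏ.
L_z = m_l ℏ = −3ℏ.
cos θ = L_z/|L| = -3/√20, so θ ≈ 132.13°.

θ ≈ 132.13°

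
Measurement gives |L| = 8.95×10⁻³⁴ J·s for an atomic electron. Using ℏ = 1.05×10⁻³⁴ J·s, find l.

Dividing by ℏ: |L|/ℏ ≈ 8.524.
Set l(l+1) = 72.66; the integer solution is l = 8.

l = 8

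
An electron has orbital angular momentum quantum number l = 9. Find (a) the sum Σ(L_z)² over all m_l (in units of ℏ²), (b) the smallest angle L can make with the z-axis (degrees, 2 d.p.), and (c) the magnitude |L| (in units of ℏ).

Σ m_l² = 570, so Σ(L_z)² = 570 ℏ².
cos θ_min = 9/√90, so θ_min ≈ 18.43°.
|L| = ℏ√(9·10) = 3√10 ℏ ≈ 9.487ℏ.

Σ(L_z)² = 570 ℏ²; θ_min ≈ 18.43°; |L| = 3√10 ℏ ≈ 9.487ℏ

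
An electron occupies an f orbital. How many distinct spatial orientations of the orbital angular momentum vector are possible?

An f state has l = 3.
The number of m_l values is 2l + 1 = 2·3 + 1 = 7.

7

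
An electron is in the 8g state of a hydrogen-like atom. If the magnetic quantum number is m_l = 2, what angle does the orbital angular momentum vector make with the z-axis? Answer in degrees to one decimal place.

θ ≈ 63.4°

8g means n = 8, l = 4.
|L| = √(l(l+1)) ℏ = 2√5 ℏ.
L_z = m_l ℏ = 2ℏ.
cos θ = L_z/|L| = 2/√20, so θ ≈ 63.4°.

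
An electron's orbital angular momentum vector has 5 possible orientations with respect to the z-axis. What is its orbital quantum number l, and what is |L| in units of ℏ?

l = 2, |L| = √6 ℏ ≈ 2.449ℏ

5 = 2l + 1, so l = (5−1)/2 = 2.
|L| = ℏ√(l(l+1)) = ℏ√(2·3) = √6 ℏ.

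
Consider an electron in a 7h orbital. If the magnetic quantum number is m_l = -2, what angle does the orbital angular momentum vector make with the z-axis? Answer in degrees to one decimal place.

For 7h, l = 5.
|L|² = l(l+1)ℏ² = 30ℏ², so |L| = √30 ℏ.
L_z = m_l ℏ = −2ℏ.
cos θ = L_z/|L| = -2/√30, so θ ≈ 111.4°.

θ ≈ 111.4°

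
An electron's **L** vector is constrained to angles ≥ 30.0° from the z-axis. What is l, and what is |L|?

l = 3, |L| = 2√3 ℏ ≈ 3.464ℏ

cos²θ_min = l/(l+1) = 0.7500.
Solving: l = 3.
Then |L| = ℏ√(3·4) = 2√3 ℏ.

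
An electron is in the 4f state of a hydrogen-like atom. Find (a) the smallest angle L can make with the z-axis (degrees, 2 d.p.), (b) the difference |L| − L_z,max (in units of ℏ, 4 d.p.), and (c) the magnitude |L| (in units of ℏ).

θ_min ≈ 30.00°; |L|−L_z,max ≈ 0.4641ℏ; |L| = 2√3 ℏ ≈ 3.464ℏ

4f means n = 4, l = 3.
cos θ_min = 3/√12, so θ_min ≈ 30.00°.
|L| − L_z,max = (2√3 − 3)ℏ ≈ 0.4641ℏ.
|L| = ℏ√(3·4) = 2√3 ℏ ≈ 3.464ℏ.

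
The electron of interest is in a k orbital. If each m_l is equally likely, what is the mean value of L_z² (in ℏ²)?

A k state has l = 7.
m_l runs from −7 to 7, i.e. {-7, -6, -5, -4, -3, -2, -1, 0, 1, 2, 3, 4, 5, 6, 7}.
⟨L_z²⟩ = ℏ²·l(l+1)/3 = 18.67ℏ².

⟨L_z²⟩ = 18.67 ℏ²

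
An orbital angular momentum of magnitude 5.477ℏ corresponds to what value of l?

l = 5

(|L|/ℏ)² = l(l+1) = 30.
Solving: l = 5.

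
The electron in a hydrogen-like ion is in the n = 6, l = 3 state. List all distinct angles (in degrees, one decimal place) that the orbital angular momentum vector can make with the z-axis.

|L|² = l(l+1)ℏ² = 12ℏ², so |L| = 2√3 ℏ.
cos θ = m_l/√12 for each m_l ∈ {-3, -2, -1, 0, 1, 2, 3}.

θ ∈ {30.0°, 54.7°, 73.2°, 90.0°, 106.8°, 125.3°, 150.0°}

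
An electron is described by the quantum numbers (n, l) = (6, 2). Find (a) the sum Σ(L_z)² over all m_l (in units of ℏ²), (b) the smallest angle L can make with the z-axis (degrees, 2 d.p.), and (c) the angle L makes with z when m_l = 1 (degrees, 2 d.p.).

Σ m_l² = 10, so Σ(L_z)² = 10 ℏ².
cos θ_min = 2/√6, so θ_min ≈ 35.26°.
For m_l = 1: cos θ = 1/√6, θ ≈ 65.91°.

Σ(L_z)² = 10 ℏ²; θ_min ≈ 35.26°; θ(m_l=1) ≈ 65.91°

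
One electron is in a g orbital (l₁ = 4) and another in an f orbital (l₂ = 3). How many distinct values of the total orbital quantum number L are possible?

7

Angular momentum addition gives L = |l₁ − l₂|, …, l₁ + l₂.
L ∈ {1, 2, 3, 4, 5, 6, 7}.
That is 7 values.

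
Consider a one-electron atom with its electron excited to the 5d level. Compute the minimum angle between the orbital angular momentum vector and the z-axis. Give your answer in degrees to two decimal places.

θ_min ≈ 35.26°

The 5d level has l = 2.
|L| = ℏ√(l(l+1)) = √6 ℏ.
The smallest angle corresponds to the largest L_z, i.e. m_l = l = 2, giving L_z = 2ℏ.
cos θ_min = 2/√6, so θ_min ≈ 35.26°.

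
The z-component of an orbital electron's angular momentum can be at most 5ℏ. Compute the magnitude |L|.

|L| = √30 ℏ ≈ 5.477ℏ

The maximum L_z equals lℏ, giving l = 5.
|L| = ℏ√(l(l+1)) = √30 ℏ.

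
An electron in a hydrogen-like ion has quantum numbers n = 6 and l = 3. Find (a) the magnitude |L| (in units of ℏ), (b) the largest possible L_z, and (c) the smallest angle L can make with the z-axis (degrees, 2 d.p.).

|L| = ℏ√(3·4) = 2√3 ℏ ≈ 3.464ℏ.
L_z,max = lℏ = 3ℏ.
cos θ_min = 3/√12, so θ_min ≈ 30.00°.

|L| = 2√3 ℏ ≈ 3.464ℏ; L_z,max = 3ℏ; θ_min ≈ 30.00°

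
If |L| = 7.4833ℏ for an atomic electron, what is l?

(|L|/ℏ)² = l(l+1) = 56.
l² + l − 56 = 0 ⇒ l = 7.

l = 7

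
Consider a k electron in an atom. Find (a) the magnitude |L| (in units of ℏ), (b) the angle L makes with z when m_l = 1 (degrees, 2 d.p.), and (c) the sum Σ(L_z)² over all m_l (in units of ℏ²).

|L| = 2√14 ℏ ≈ 7.483ℏ; θ(m_l=1) ≈ 82.32°; Σ(L_z)² = 280 ℏ²

A k state has l = 7.
|L| = ℏ√(7·8) = 2√14 ℏ ≈ 7.483ℏ.
For m_l = 1: cos θ = 1/√56, θ ≈ 82.32°.
Σ m_l² = 280, so Σ(L_z)² = 280 ℏ².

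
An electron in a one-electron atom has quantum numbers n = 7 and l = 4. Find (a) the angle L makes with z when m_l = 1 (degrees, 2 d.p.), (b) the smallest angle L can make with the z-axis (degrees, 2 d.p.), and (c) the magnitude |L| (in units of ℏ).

θ(m_l=1) ≈ 77.08°; θ_min ≈ 26.57°; |L| = 2√5 ℏ ≈ 4.472ℏ

For m_l = 1: cos θ = 1/√20, θ ≈ 77.08°.
cos θ_min = 4/√20, so θ_min ≈ 26.57°.
|L| = ℏ√(4·5) = 2√5 ℏ ≈ 4.472ℏ.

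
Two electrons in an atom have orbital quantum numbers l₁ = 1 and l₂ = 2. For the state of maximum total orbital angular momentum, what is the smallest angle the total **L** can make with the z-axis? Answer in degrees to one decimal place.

By the triangle rule, |l₁ − l₂| ≤ L ≤ l₁ + l₂.
L ∈ {1, 2, 3}.
The maximum is L = 3, with |L_tot| = ℏ√(3·4) = 2√3 ℏ.
The minimum angle with z is arccos(3/√12) ≈ 30.0°.

θ_min ≈ 30.0°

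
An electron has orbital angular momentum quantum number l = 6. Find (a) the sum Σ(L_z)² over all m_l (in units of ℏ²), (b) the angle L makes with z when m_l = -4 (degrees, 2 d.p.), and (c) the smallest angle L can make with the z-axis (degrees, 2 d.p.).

Σ(L_z)² = 182 ℏ²; θ(m_l=-4) ≈ 128.11°; θ_min ≈ 22.21°

Σ m_l² = 182, so Σ(L_z)² = 182 ℏ².
For m_l = -4: cos θ = -4/√42, θ ≈ 128.11°.
cos θ_min = 6/√42, so θ_min ≈ 22.21°.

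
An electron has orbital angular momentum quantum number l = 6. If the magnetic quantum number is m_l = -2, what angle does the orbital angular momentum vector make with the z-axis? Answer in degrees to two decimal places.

θ ≈ 107.98°

|L| = ℏ√(l(l+1)) = √42 ℏ.
L_z = m_l ℏ = −2ℏ.
cos θ = L_z/|L| = -2/√42, so θ ≈ 107.98°.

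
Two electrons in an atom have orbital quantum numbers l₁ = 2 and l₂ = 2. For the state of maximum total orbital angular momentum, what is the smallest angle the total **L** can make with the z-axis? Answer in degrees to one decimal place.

The total orbital quantum number L ranges from |l₁ − l₂| to l₁ + l₂ in integer steps.
L ∈ {0, 1, 2, 3, 4}.
The maximum is L = 4, with |L_tot| = ℏ√(4·5) = 2√5 ℏ.
The minimum angle with z is arccos(4/√20) ≈ 26.6°.

θ_min ≈ 26.6°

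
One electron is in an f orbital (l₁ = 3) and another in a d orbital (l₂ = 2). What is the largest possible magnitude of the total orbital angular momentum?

|L_tot|_max = √30 ℏ ≈ 5.477ℏ

Angular momentum addition gives L = |l₁ − l₂|, …, l₁ + l₂.
Allowed values: L = 1, 2, 3, 4, 5.
The largest magnitude corresponds to L = 5: |L_tot| = ℏ√(5·6) = √30 ℏ.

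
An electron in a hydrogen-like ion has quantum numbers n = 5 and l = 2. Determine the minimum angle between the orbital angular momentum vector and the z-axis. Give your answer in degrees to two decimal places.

θ_min ≈ 35.26°

|L|² = l(l+1)ℏ² = 6ℏ², so |L| = √6 ℏ.
The smallest angle corresponds to the largest L_z, i.e. m_l = l = 2, giving L_z = 2ℏ.
cos θ_min = 2/√6, so θ_min ≈ 35.26°.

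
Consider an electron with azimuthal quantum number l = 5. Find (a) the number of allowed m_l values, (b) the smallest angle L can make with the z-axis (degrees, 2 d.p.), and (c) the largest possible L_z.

There are 2l+1 = 11 values of m_l.
cos θ_min = 5/√30, so θ_min ≈ 24.09°.
L_z,max = lℏ = 5ℏ.

11 values; θ_min ≈ 24.09°; L_z,max = 5ℏ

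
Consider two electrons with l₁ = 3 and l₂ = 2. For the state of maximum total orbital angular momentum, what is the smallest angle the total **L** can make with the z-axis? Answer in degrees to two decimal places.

L runs from |3 − 2| = 1 to 3 + 2 = 5.
So L can be 1, 2, 3, 4, 5.
The maximum is L = 5, with |L_tot| = ℏ√(5·6) = √30 ℏ.
The minimum angle with z is arccos(5/√30) ≈ 24.09°.

θ_min ≈ 24.09°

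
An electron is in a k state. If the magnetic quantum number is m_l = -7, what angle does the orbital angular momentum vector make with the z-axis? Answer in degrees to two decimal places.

For a k orbital, l = 7.
|L| = ℏ√(l(l+1)) = 2√14 ℏ.
L_z = m_l ℏ = −7ℏ.
cos θ = L_z/|L| = -7/√56, so θ ≈ 159.30°.

θ ≈ 159.30°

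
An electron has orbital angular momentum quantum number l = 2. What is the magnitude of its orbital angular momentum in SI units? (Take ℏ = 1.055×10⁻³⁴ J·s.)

|L| = 2.584×10⁻³⁴ J·s

|L| = ℏ√(l(l+1)) = ℏ√(2·3) = √6 ℏ
Numerically, |L| = 2.449 × (1.055×10⁻³⁴ J·s) = 2.584×10⁻³⁴ J·s.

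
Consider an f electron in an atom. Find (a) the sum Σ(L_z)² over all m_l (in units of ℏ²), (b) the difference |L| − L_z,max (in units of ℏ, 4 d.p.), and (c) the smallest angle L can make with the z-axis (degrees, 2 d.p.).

The letter f corresponds to l = 3.
Σ m_l² = 28, so Σ(L_z)² = 28 ℏ².
|L| − L_z,max = (2√3 − 3)ℏ ≈ 0.4641ℏ.
cos θ_min = 3/√12, so θ_min ≈ 30.00°.

Σ(L_z)² = 28 ℏ²; |L|−L_z,max ≈ 0.4641ℏ; θ_min ≈ 30.00°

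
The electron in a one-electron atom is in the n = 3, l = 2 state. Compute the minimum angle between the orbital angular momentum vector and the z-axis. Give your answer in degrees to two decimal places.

θ_min ≈ 35.26°

|L|² = l(l+1)ℏ² = 6ℏ², so |L| = √6 ℏ.
The smallest angle corresponds to the largest L_z, i.e. m_l = l = 2, giving L_z = 2ℏ.
cos θ_min = 2/√6, so θ_min ≈ 35.26°.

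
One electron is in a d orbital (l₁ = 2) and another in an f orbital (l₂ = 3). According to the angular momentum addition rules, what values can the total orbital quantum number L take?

L runs from |2 − 3| = 1 to 2 + 3 = 5.
L ∈ {1, 2, 3, 4, 5}.

L = 1, 2, 3, 4, 5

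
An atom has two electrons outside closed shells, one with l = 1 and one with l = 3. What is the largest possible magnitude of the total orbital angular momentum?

|L_tot|_max = 2√5 ℏ ≈ 4.472ℏ

Angular momentum addition gives L = |l₁ − l₂|, …, l₁ + l₂.
L ∈ {2, 3, 4}.
The largest magnitude corresponds to L = 4: |L_tot| = ℏ√(4·5) = 2√5 ℏ.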